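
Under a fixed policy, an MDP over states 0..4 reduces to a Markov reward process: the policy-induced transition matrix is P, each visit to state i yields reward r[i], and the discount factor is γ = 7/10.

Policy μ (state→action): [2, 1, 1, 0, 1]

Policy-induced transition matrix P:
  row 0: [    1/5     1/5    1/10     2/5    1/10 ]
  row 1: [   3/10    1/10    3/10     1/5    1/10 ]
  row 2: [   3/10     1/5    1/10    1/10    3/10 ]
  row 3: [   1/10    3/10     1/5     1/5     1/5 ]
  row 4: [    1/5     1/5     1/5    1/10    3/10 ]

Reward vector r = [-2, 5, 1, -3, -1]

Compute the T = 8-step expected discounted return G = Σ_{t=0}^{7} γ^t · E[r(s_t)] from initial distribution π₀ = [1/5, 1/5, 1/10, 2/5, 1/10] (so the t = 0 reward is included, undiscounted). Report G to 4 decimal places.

G = -0.6408

t=0: π = [0.2000, 0.2000, 0.1000, 0.4000, 0.1000], E[r] = -0.6000, γ^t·E[r] = -0.600000, running G = -0.600000
t=1: π = [0.1900, 0.2200, 0.1900, 0.2200, 0.1800], E[r] = 0.0700, γ^t·E[r] = 0.049000, running G = -0.551000
t=2: π = [0.2190, 0.2000, 0.1840, 0.2010, 0.1960], E[r] = -0.0530, γ^t·E[r] = -0.025970, running G = -0.576970
t=3: π = [0.2183, 0.2001, 0.1797, 0.2058, 0.1961], E[r] = -0.0699, γ^t·E[r] = -0.023976, running G = -0.600946
t=4: π = [0.2174, 0.2006, 0.1802, 0.2061, 0.1957], E[r] = -0.0657, γ^t·E[r] = -0.015779, running G = -0.616725
t=5: π = [0.2175, 0.2006, 0.1803, 0.2059, 0.1958], E[r] = -0.0653, γ^t·E[r] = -0.010982, running G = -0.627707
t=6: π = [0.2175, 0.2005, 0.1803, 0.2059, 0.1958], E[r] = -0.0655, γ^t·E[r] = -0.007707, running G = -0.635414
t=7: π = [0.2175, 0.2005, 0.1803, 0.2059, 0.1958], E[r] = -0.0655, γ^t·E[r] = -0.005395, running G = -0.640809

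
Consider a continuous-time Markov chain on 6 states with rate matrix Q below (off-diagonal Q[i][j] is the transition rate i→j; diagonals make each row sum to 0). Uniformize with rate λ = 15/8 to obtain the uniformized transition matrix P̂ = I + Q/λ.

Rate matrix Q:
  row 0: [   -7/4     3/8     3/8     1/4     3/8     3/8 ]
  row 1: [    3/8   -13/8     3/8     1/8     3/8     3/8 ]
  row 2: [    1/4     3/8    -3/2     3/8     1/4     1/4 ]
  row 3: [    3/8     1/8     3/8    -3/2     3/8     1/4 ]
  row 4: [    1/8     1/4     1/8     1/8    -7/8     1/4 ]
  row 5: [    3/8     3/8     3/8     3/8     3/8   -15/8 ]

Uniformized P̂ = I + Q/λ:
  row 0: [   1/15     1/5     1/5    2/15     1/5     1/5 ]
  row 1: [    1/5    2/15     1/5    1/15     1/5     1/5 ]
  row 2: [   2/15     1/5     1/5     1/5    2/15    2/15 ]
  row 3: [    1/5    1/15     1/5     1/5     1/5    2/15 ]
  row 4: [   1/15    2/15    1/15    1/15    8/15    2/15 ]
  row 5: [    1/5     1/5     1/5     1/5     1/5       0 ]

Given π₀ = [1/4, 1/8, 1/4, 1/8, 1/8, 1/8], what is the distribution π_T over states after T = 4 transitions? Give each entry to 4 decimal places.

t=0: π = [0.2500, 0.1250, 0.2500, 0.1250, 0.1250, 0.1250]
t=1: π = [0.1333, 0.1667, 0.1833, 0.1500, 0.2250, 0.1417]
t=2: π = [0.1400, 0.1539, 0.1700, 0.1389, 0.2628, 0.1344]
t=3: π = [0.1350, 0.1537, 0.1650, 0.1351, 0.2763, 0.1350]
t=4: π = [0.1342, 0.1533, 0.1632, 0.1337, 0.2811, 0.1346]

π = [0.1342, 0.1533, 0.1632, 0.1337, 0.2811, 0.1346]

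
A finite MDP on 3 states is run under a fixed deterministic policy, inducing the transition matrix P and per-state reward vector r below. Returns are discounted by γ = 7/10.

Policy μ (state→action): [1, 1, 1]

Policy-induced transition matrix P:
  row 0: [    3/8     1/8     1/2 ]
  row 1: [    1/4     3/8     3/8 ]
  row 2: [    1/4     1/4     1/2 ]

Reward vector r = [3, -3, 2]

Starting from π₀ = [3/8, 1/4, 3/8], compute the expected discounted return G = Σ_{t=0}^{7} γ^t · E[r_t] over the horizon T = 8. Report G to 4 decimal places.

t=0: π = [0.3750, 0.2500, 0.3750], E[r] = 1.1250, γ^t·E[r] = 1.125000, running G = 1.125000
t=1: π = [0.2969, 0.2344, 0.4688], E[r] = 1.1250, γ^t·E[r] = 0.787500, running G = 1.912500
t=2: π = [0.2871, 0.2422, 0.4707], E[r] = 1.0762, γ^t·E[r] = 0.527324, running G = 2.439824
t=3: π = [0.2859, 0.2444, 0.4697], E[r] = 1.0640, γ^t·E[r] = 0.364940, running G = 2.804764
t=4: π = [0.2857, 0.2448, 0.4695], E[r] = 1.0617, γ^t·E[r] = 0.254908, running G = 3.059673
t=5: π = [0.2857, 0.2449, 0.4694], E[r] = 1.0613, γ^t·E[r] = 0.178372, running G = 3.238044
t=6: π = [0.2857, 0.2449, 0.4694], E[r] = 1.0612, γ^t·E[r] = 0.124853, running G = 3.362898
t=7: π = [0.2857, 0.2449, 0.4694], E[r] = 1.0612, γ^t·E[r] = 0.087397, running G = 3.450294

G = 3.4503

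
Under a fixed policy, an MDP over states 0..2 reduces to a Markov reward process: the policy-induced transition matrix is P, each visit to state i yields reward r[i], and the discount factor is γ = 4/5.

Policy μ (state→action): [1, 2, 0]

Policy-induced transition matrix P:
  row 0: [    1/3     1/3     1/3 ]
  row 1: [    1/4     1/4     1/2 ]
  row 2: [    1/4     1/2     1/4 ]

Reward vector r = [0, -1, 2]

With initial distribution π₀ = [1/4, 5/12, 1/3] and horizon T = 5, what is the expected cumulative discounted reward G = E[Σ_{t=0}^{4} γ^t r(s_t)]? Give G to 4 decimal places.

G = 1.1304

t=0: π = [0.2500, 0.4167, 0.3333], E[r] = 0.2500, γ^t·E[r] = 0.250000, running G = 0.250000
t=1: π = [0.2708, 0.3542, 0.3750], E[r] = 0.3958, γ^t·E[r] = 0.316667, running G = 0.566667
t=2: π = [0.2726, 0.3663, 0.3611], E[r] = 0.3559, γ^t·E[r] = 0.227778, running G = 0.794444
t=3: π = [0.2727, 0.3630, 0.3643], E[r] = 0.3656, γ^t·E[r] = 0.187185, running G = 0.981630
t=4: π = [0.2727, 0.3638, 0.3635], E[r] = 0.3631, γ^t·E[r] = 0.148746, running G = 1.130375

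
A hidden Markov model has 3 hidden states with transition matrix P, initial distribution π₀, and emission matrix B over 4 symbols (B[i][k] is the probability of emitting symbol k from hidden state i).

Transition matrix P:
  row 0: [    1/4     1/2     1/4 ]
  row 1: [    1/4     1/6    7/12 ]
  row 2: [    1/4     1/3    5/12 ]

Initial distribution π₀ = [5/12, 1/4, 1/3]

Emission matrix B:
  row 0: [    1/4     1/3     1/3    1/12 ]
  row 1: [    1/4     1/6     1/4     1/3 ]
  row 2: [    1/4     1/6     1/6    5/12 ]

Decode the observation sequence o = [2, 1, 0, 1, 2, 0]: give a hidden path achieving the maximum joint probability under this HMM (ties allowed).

t=0: δ = [1.389e-01, 6.250e-02, 5.556e-02]  (obs o_0=2)
t=1: δ = [1.157e-02, 1.157e-02, 6.076e-03]  ψ = [0, 0, 1]  (obs o_1=1)
t=2: δ = [7.234e-04, 1.447e-03, 1.688e-03]  ψ = [0, 0, 1]  (obs o_2=0)
t=3: δ = [1.407e-04, 9.377e-05, 1.407e-04]  ψ = [2, 2, 1]  (obs o_3=1)
t=4: δ = [1.172e-05, 1.758e-05, 9.768e-06]  ψ = [0, 0, 2]  (obs o_4=2)
t=5: δ = [1.099e-06, 1.465e-06, 2.564e-06]  ψ = [1, 0, 1]  (obs o_5=0)
backtrack: best end state = 2; path = [0, 1, 2, 0, 1, 2]

path = [0, 1, 2, 0, 1, 2]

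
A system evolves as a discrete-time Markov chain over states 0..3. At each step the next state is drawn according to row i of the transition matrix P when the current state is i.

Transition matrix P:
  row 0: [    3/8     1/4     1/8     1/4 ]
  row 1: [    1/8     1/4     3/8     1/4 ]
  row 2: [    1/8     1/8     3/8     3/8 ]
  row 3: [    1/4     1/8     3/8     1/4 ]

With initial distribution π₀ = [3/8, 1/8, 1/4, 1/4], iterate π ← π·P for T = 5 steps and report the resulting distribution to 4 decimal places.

π = [0.2150, 0.1736, 0.3212, 0.2901]

t=0: π = [0.3750, 0.1250, 0.2500, 0.2500]
t=1: π = [0.2500, 0.1875, 0.2813, 0.2813]
t=2: π = [0.2227, 0.1797, 0.3125, 0.2852]
t=3: π = [0.2163, 0.1753, 0.3193, 0.2891]
t=4: π = [0.2152, 0.1740, 0.3209, 0.2899]
t=5: π = [0.2150, 0.1736, 0.3212, 0.2901]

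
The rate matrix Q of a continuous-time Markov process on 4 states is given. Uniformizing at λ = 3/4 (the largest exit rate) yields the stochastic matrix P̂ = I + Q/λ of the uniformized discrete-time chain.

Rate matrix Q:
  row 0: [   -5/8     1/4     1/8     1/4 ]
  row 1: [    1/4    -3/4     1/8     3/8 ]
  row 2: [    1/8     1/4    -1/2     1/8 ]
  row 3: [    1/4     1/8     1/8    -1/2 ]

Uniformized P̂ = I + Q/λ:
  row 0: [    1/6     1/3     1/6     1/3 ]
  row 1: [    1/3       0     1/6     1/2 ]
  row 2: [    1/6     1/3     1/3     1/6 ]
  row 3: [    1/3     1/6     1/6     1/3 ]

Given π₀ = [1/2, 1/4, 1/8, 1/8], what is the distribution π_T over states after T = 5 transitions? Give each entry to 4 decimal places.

π = [0.2571, 0.2083, 0.2000, 0.3346]

t=0: π = [0.5000, 0.2500, 0.1250, 0.1250]
t=1: π = [0.2292, 0.2292, 0.1875, 0.3542]
t=2: π = [0.2639, 0.1979, 0.1979, 0.3403]
t=3: π = [0.2564, 0.2106, 0.1997, 0.3333]
t=4: π = [0.2573, 0.2076, 0.1999, 0.3352]
t=5: π = [0.2571, 0.2083, 0.2000, 0.3346]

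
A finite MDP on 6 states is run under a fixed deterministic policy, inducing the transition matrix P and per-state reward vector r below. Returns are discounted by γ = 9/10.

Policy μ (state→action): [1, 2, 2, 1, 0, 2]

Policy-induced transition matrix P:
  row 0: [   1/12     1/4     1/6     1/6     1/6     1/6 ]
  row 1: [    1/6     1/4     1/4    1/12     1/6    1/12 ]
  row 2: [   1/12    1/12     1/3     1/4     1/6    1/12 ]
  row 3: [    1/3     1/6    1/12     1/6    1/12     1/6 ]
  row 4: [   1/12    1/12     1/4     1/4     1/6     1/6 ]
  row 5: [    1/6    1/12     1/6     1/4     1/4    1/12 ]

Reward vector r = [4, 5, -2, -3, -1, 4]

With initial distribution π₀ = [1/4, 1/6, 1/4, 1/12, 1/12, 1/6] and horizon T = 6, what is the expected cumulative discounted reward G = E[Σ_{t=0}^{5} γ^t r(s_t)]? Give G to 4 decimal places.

t=0: π = [0.2500, 0.1667, 0.2500, 0.0833, 0.0833, 0.1667], E[r] = 1.6667, γ^t·E[r] = 1.666667, running G = 1.666667
t=1: π = [0.1319, 0.1597, 0.2222, 0.1944, 0.1736, 0.1181], E[r] = 0.5972, γ^t·E[r] = 0.537500, running G = 2.204167
t=2: π = [0.1551, 0.1481, 0.2153, 0.1962, 0.1603, 0.1250], E[r] = 0.6817, γ^t·E[r] = 0.552188, running G = 2.756354
t=3: π = [0.1551, 0.1502, 0.2119, 0.1960, 0.1607, 0.1260], E[r] = 0.7029, γ^t·E[r] = 0.512402, running G = 3.268757
t=4: π = [0.1554, 0.1506, 0.2116, 0.1957, 0.1608, 0.1260], E[r] = 0.7072, γ^t·E[r] = 0.463978, running G = 3.732735
t=5: π = [0.1553, 0.1506, 0.2116, 0.1957, 0.1609, 0.1260], E[r] = 0.7074, γ^t·E[r] = 0.417696, running G = 4.150431

G = 4.1504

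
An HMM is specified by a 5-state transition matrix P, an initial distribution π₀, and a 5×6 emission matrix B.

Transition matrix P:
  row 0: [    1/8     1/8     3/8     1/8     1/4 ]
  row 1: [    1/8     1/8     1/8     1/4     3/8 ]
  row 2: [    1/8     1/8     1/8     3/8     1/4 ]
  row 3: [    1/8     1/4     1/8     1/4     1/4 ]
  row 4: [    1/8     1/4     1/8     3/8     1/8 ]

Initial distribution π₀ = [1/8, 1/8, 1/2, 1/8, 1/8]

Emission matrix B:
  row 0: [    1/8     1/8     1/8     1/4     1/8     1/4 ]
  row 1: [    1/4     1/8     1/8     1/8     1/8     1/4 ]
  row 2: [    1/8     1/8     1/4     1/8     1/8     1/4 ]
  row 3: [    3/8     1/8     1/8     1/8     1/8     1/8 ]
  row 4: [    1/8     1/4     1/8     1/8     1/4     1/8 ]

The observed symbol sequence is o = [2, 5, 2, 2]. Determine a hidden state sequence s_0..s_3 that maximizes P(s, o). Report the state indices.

t=0: δ = [1.562e-02, 1.562e-02, 1.250e-01, 1.562e-02, 1.562e-02]  (obs o_0=2)
t=1: δ = [3.906e-03, 3.906e-03, 3.906e-03, 5.859e-03, 3.906e-03]  ψ = [2, 2, 2, 2, 2]  (obs o_1=5)
t=2: δ = [9.155e-05, 1.831e-04, 3.662e-04, 1.831e-04, 1.831e-04]  ψ = [3, 3, 0, 2, 1]  (obs o_2=2)
t=3: δ = [5.722e-06, 5.722e-06, 1.144e-05, 1.717e-05, 1.144e-05]  ψ = [2, 2, 2, 2, 2]  (obs o_3=2)
backtrack: best end state = 3; path = [2, 0, 2, 3]

path = [2, 0, 2, 3]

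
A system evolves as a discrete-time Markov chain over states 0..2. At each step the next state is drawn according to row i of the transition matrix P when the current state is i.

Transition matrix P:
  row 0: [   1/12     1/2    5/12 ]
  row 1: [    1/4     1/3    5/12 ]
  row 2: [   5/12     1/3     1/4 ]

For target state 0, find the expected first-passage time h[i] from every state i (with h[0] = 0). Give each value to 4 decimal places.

First-step conditioning: h[0] = 0; for i ≠ 0, h[i] = 1 + Σ_k P[i][k]·h[k].
  h[1] = 1 + 1/3·h[1] + 5/12·h[2]
  h[2] = 1 + 1/3·h[1] + 1/4·h[2]
Solving the 2×2 linear system over states ≠ 0 gives exactly h = [0, 42/13, 36/13] (h[0] = 0 is the target).

h = [0.0000, 3.2308, 2.7692]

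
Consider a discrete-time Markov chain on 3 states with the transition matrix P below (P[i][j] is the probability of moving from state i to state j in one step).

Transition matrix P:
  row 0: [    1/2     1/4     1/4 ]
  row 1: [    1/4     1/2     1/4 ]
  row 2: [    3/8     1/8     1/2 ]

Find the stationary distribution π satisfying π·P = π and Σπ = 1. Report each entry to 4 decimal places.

Balance equations π_j = Σ_i π_i·P[i][j]:
  π_0 = 1/2·π_0 + 1/4·π_1 + 3/8·π_2
  π_1 = 1/4·π_0 + 1/2·π_1 + 1/8·π_2
  normalize: π_0 + π_1 + π_2 = 1
Solving the linear system gives exactly π = [7/18, 5/18, 1/3].

π = [0.3889, 0.2778, 0.3333]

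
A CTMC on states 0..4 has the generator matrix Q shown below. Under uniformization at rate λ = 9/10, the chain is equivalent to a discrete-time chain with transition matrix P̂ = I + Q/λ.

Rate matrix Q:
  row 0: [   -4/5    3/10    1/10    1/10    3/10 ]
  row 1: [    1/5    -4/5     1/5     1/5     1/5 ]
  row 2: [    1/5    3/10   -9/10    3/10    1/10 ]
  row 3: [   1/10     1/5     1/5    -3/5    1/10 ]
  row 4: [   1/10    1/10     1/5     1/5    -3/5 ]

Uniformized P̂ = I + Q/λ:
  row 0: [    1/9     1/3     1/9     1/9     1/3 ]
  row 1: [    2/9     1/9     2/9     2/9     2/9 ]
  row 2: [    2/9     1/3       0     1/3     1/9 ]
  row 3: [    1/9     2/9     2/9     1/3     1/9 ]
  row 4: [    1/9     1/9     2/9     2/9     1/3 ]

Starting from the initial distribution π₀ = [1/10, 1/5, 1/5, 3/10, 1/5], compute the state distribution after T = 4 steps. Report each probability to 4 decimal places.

π = [0.1532, 0.2105, 0.1679, 0.2518, 0.2166]

t=0: π = [0.1000, 0.2000, 0.2000, 0.3000, 0.2000]
t=1: π = [0.1556, 0.2111, 0.1667, 0.2667, 0.2000]
t=2: π = [0.1531, 0.2123, 0.1679, 0.2531, 0.2136]
t=3: π = [0.1534, 0.2106, 0.1679, 0.2520, 0.2162]
t=4: π = [0.1532, 0.2105, 0.1679, 0.2518, 0.2166]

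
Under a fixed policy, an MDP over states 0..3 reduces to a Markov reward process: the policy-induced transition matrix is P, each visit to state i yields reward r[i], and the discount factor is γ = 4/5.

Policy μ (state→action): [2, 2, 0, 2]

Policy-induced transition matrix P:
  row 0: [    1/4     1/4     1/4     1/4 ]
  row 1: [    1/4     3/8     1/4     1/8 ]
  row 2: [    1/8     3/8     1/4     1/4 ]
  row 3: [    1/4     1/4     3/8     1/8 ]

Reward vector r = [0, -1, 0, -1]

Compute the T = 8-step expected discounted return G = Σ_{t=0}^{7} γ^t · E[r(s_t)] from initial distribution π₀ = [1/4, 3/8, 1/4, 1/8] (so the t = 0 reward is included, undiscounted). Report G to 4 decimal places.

t=0: π = [0.2500, 0.3750, 0.2500, 0.1250], E[r] = -0.5000, γ^t·E[r] = -0.500000, running G = -0.500000
t=1: π = [0.2188, 0.3281, 0.2656, 0.1875], E[r] = -0.5156, γ^t·E[r] = -0.412500, running G = -0.912500
t=2: π = [0.2168, 0.3242, 0.2734, 0.1855], E[r] = -0.5098, γ^t·E[r] = -0.326250, running G = -1.238750
t=3: π = [0.2158, 0.3247, 0.2732, 0.1863], E[r] = -0.5110, γ^t·E[r] = -0.261625, running G = -1.500375
t=4: π = [0.2159, 0.3247, 0.2733, 0.1861], E[r] = -0.5109, γ^t·E[r] = -0.209250, running G = -1.709625
t=5: π = [0.2158, 0.3248, 0.2733, 0.1861], E[r] = -0.5109, γ^t·E[r] = -0.167410, running G = -1.877035
t=6: π = [0.2158, 0.3248, 0.2733, 0.1861], E[r] = -0.5109, γ^t·E[r] = -0.133927, running G = -2.010962
t=7: π = [0.2158, 0.3248, 0.2733, 0.1861], E[r] = -0.5109, γ^t·E[r] = -0.107142, running G = -2.118104

G = -2.1181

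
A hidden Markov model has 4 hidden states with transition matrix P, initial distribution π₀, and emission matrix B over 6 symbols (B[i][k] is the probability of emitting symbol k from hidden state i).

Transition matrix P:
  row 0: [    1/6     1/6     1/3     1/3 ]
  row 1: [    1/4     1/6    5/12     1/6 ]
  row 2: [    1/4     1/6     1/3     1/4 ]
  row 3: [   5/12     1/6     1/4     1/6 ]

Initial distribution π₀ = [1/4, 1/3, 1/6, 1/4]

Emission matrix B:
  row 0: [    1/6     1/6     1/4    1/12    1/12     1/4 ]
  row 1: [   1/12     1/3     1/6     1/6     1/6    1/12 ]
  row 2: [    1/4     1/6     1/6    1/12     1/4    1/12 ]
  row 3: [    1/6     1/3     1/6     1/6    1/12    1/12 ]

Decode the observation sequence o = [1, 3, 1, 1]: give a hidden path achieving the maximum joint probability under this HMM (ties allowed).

path = [1, 3, 0, 3]

t=0: δ = [4.167e-02, 1.111e-01, 2.778e-02, 8.333e-02]  (obs o_0=1)
t=1: δ = [2.894e-03, 3.086e-03, 3.858e-03, 3.086e-03]  ψ = [3, 1, 1, 1]  (obs o_1=3)
t=2: δ = [2.143e-04, 2.143e-04, 2.143e-04, 3.215e-04]  ψ = [3, 2, 1, 0]  (obs o_2=1)
t=3: δ = [2.233e-05, 1.786e-05, 1.488e-05, 2.381e-05]  ψ = [3, 3, 1, 0]  (obs o_3=1)
backtrack: best end state = 3; path = [1, 3, 0, 3]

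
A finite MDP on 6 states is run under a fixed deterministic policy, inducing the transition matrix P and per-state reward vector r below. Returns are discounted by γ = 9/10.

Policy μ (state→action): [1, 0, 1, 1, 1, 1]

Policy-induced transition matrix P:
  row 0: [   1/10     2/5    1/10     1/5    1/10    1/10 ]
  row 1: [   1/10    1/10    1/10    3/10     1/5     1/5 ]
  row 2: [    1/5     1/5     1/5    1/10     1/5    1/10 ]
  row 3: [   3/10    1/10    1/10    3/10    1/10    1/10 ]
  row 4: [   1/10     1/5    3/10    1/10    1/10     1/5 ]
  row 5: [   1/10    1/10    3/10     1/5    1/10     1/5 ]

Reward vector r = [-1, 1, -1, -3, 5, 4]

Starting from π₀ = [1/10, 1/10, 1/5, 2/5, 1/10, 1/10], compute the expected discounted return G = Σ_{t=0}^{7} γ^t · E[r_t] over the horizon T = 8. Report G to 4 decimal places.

t=0: π = [0.1000, 0.1000, 0.2000, 0.4000, 0.1000, 0.1000], E[r] = -0.5000, γ^t·E[r] = -0.500000, running G = -0.500000
t=1: π = [0.2000, 0.1600, 0.1600, 0.2200, 0.1300, 0.1300], E[r] = 0.3100, γ^t·E[r] = 0.279000, running G = -0.221000
t=2: π = [0.1600, 0.1890, 0.1680, 0.2090, 0.1320, 0.1420], E[r] = 0.4620, γ^t·E[r] = 0.374220, running G = 0.153220
t=3: π = [0.1586, 0.1780, 0.1716, 0.2098, 0.1357, 0.1463], E[r] = 0.4821, γ^t·E[r] = 0.351451, running G = 0.504671
t=4: π = [0.1591, 0.1783, 0.1736, 0.2081, 0.1350, 0.1460], E[r] = 0.4803, γ^t·E[r] = 0.315112, running G = 0.819783
t=5: π = [0.1590, 0.1786, 0.1735, 0.2078, 0.1352, 0.1459], E[r] = 0.4824, γ^t·E[r] = 0.284832, running G = 1.104614
t=6: π = [0.1589, 0.1786, 0.1736, 0.2078, 0.1352, 0.1460], E[r] = 0.4827, γ^t·E[r] = 0.256543, running G = 1.361158
t=7: π = [0.1589, 0.1786, 0.1736, 0.2078, 0.1352, 0.1460], E[r] = 0.4828, γ^t·E[r] = 0.230901, running G = 1.592059

G = 1.5921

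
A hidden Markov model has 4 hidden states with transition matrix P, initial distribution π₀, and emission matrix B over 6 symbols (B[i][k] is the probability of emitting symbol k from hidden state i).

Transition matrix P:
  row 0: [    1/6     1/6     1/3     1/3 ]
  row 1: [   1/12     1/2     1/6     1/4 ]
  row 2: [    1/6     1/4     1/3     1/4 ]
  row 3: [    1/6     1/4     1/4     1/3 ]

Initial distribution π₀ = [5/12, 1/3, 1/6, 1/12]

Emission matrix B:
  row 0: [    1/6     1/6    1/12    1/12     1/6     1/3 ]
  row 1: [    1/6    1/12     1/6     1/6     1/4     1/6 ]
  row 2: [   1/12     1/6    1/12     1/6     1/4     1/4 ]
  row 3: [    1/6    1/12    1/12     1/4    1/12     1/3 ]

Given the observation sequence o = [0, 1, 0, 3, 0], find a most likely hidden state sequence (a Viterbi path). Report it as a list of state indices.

path = [1, 1, 1, 1, 1]

t=0: δ = [6.944e-02, 5.556e-02, 1.389e-02, 1.389e-02]  (obs o_0=0)
t=1: δ = [1.929e-03, 2.315e-03, 3.858e-03, 1.929e-03]  ψ = [0, 1, 0, 0]  (obs o_1=1)
t=2: δ = [1.072e-04, 1.929e-04, 1.072e-04, 1.608e-04]  ψ = [2, 1, 2, 2]  (obs o_2=0)
t=3: δ = [2.233e-06, 1.608e-05, 6.698e-06, 1.340e-05]  ψ = [3, 1, 3, 3]  (obs o_3=3)
t=4: δ = [3.721e-07, 1.340e-06, 2.791e-07, 7.442e-07]  ψ = [3, 1, 3, 3]  (obs o_4=0)
backtrack: best end state = 1; path = [1, 1, 1, 1, 1]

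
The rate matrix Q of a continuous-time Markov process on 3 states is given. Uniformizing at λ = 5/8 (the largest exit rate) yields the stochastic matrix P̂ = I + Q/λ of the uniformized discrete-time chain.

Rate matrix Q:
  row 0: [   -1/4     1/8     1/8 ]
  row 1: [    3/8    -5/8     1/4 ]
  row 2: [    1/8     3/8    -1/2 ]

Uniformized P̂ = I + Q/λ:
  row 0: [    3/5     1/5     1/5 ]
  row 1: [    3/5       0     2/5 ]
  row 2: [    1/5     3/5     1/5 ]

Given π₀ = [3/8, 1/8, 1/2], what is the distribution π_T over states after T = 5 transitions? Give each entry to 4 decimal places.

t=0: π = [0.3750, 0.1250, 0.5000]
t=1: π = [0.4000, 0.3750, 0.2250]
t=2: π = [0.5100, 0.2150, 0.2750]
t=3: π = [0.4900, 0.2670, 0.2430]
t=4: π = [0.5028, 0.2438, 0.2534]
t=5: π = [0.4986, 0.2526, 0.2488]

π = [0.4986, 0.2526, 0.2488]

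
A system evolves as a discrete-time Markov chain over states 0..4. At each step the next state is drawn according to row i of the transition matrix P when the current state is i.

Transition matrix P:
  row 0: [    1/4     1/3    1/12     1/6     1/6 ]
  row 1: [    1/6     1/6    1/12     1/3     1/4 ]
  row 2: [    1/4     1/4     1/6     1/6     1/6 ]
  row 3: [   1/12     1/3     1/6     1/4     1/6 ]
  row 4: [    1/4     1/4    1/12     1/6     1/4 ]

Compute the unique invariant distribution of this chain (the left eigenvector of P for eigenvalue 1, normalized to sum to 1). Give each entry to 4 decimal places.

π = [0.1898, 0.2630, 0.1118, 0.2296, 0.2057]

Balance equations π_j = Σ_i π_i·P[i][j]:
  π_0 = 1/4·π_0 + 1/6·π_1 + 1/4·π_2 + 1/12·π_3 + 1/4·π_4
  π_1 = 1/3·π_0 + 1/6·π_1 + 1/4·π_2 + 1/3·π_3 + 1/4·π_4
  π_2 = 1/12·π_0 + 1/12·π_1 + 1/6·π_2 + 1/6·π_3 + 1/12·π_4
  π_3 = 1/6·π_0 + 1/3·π_1 + 1/6·π_2 + 1/4·π_3 + 1/6·π_4
  normalize: π_0 + π_1 + π_2 + π_3 + π_4 = 1
Solving the linear system gives exactly π = [108/569, 449/1707, 2099/18777, 392/1707, 3863/18777].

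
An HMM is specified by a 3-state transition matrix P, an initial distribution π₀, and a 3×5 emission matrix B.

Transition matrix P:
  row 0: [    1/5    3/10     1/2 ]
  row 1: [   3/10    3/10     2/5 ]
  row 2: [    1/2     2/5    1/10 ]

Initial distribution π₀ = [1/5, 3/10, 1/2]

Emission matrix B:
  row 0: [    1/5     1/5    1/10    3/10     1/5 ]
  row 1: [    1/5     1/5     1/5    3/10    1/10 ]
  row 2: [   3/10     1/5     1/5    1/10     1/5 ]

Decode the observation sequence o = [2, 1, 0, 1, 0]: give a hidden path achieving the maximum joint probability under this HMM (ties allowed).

path = [2, 0, 2, 0, 2]

t=0: δ = [2.000e-02, 6.000e-02, 1.000e-01]  (obs o_0=2)
t=1: δ = [1.000e-02, 8.000e-03, 4.800e-03]  ψ = [2, 2, 1]  (obs o_1=1)
t=2: δ = [4.800e-04, 6.000e-04, 1.500e-03]  ψ = [1, 0, 0]  (obs o_2=0)
t=3: δ = [1.500e-04, 1.200e-04, 4.800e-05]  ψ = [2, 2, 0]  (obs o_3=1)
t=4: δ = [7.200e-06, 9.000e-06, 2.250e-05]  ψ = [1, 0, 0]  (obs o_4=0)
backtrack: best end state = 2; path = [2, 0, 2, 0, 2]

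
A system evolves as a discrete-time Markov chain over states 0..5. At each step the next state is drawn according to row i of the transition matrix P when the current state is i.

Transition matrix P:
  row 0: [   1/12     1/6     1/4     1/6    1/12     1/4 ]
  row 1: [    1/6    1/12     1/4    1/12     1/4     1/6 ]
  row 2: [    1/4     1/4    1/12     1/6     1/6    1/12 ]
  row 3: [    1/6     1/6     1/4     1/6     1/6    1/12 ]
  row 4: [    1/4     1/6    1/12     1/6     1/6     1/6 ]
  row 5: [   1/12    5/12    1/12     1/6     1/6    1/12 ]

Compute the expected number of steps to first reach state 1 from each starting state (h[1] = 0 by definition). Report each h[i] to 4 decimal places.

h = [4.5439, 0.0000, 4.3620, 4.7103, 4.6624, 3.6047]

First-step conditioning: h[1] = 0; for i ≠ 1, h[i] = 1 + Σ_k P[i][k]·h[k].
  h[0] = 1 + 1/12·h[0] + 1/4·h[2] + 1/6·h[3] + 1/12·h[4] + 1/4·h[5]
  h[2] = 1 + 1/4·h[0] + 1/12·h[2] + 1/6·h[3] + 1/6·h[4] + 1/12·h[5]
  h[3] = 1 + 1/6·h[0] + 1/4·h[2] + 1/6·h[3] + 1/6·h[4] + 1/12·h[5]
  h[4] = 1 + 1/4·h[0] + 1/12·h[2] + 1/6·h[3] + 1/6·h[4] + 1/6·h[5]
  h[5] = 1 + 1/12·h[0] + 1/12·h[2] + 1/6·h[3] + 1/6·h[4] + 1/12·h[5]
Solving the 5×5 linear system over states ≠ 1 gives exactly h = [38664/8509, 0, 37116/8509, 40080/8509, 39672/8509, 30672/8509] (h[1] = 0 is the target).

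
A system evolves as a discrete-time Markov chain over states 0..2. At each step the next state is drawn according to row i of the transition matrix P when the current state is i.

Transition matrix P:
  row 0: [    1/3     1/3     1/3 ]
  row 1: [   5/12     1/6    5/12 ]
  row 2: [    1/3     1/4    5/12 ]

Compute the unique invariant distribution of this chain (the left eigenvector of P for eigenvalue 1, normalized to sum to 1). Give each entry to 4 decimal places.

π = [0.3548, 0.2581, 0.3871]

Balance equations π_j = Σ_i π_i·P[i][j]:
  π_0 = 1/3·π_0 + 5/12·π_1 + 1/3·π_2
  π_1 = 1/3·π_0 + 1/6·π_1 + 1/4·π_2
  normalize: π_0 + π_1 + π_2 = 1
Solving the linear system gives exactly π = [11/31, 8/31, 12/31].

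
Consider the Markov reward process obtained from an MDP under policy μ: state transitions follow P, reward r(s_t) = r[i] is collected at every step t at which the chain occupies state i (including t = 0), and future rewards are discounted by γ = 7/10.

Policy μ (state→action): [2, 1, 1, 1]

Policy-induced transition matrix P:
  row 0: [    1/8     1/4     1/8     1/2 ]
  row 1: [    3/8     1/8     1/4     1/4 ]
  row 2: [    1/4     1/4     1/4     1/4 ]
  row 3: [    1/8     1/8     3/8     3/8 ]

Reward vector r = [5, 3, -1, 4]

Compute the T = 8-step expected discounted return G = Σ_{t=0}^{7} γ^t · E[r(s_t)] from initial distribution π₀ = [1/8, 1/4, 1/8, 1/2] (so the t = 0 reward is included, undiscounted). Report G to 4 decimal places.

G = 8.9070

t=0: π = [0.1250, 0.2500, 0.1250, 0.5000], E[r] = 3.2500, γ^t·E[r] = 3.250000, running G = 3.250000
t=1: π = [0.2031, 0.1563, 0.2969, 0.3438], E[r] = 2.5625, γ^t·E[r] = 1.793750, running G = 5.043750
t=2: π = [0.2012, 0.1875, 0.2676, 0.3438], E[r] = 2.6758, γ^t·E[r] = 1.311133, running G = 6.354883
t=3: π = [0.2053, 0.1836, 0.2678, 0.3433], E[r] = 2.6826, γ^t·E[r] = 0.920138, running G = 7.275021
t=4: π = [0.2044, 0.1841, 0.2672, 0.3442], E[r] = 2.6840, γ^t·E[r] = 0.644433, running G = 7.919454
t=5: π = [0.2044, 0.1840, 0.2675, 0.3441], E[r] = 2.6831, γ^t·E[r] = 0.450944, running G = 8.370398
t=6: π = [0.2044, 0.1840, 0.2675, 0.3441], E[r] = 2.6831, γ^t·E[r] = 0.315668, running G = 8.686066
t=7: π = [0.2044, 0.1840, 0.2675, 0.3441], E[r] = 2.6831, γ^t·E[r] = 0.220967, running G = 8.907033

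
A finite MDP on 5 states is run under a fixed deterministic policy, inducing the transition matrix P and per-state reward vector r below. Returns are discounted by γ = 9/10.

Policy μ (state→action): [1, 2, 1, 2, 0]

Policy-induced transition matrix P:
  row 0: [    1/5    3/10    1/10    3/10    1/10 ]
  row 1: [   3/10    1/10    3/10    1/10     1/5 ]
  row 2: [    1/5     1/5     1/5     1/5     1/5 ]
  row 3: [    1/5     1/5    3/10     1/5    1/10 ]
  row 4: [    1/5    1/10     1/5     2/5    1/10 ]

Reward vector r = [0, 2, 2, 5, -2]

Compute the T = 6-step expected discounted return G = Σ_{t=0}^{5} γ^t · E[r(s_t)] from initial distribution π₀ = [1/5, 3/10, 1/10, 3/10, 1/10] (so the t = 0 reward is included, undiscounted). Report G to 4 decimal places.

G = 8.2651

t=0: π = [0.2000, 0.3000, 0.1000, 0.3000, 0.1000], E[r] = 2.1000, γ^t·E[r] = 2.100000, running G = 2.100000
t=1: π = [0.2300, 0.1800, 0.2400, 0.2100, 0.1400], E[r] = 1.6100, γ^t·E[r] = 1.449000, running G = 3.549000
t=2: π = [0.2180, 0.1910, 0.2160, 0.2330, 0.1420], E[r] = 1.6950, γ^t·E[r] = 1.372950, running G = 4.921950
t=3: π = [0.2191, 0.1885, 0.2206, 0.2311, 0.1407], E[r] = 1.6923, γ^t·E[r] = 1.233687, running G = 6.155637
t=4: π = [0.2189, 0.1890, 0.2201, 0.2312, 0.1409], E[r] = 1.6923, γ^t·E[r] = 1.110292, running G = 7.265928
t=5: π = [0.2189, 0.1889, 0.2201, 0.2312, 0.1409], E[r] = 1.6921, γ^t·E[r] = 0.999162, running G = 8.265091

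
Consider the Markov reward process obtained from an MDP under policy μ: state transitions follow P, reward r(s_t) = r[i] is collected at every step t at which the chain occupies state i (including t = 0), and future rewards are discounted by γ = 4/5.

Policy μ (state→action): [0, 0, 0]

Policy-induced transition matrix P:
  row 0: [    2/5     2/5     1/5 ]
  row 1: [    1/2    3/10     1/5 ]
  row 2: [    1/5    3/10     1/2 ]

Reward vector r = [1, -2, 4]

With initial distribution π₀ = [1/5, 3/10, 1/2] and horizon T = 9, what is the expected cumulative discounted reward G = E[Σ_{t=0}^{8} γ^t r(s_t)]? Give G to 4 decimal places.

G = 4.6674

t=0: π = [0.2000, 0.3000, 0.5000], E[r] = 1.6000, γ^t·E[r] = 1.600000, running G = 1.600000
t=1: π = [0.3300, 0.3200, 0.3500], E[r] = 1.0900, γ^t·E[r] = 0.872000, running G = 2.472000
t=2: π = [0.3620, 0.3330, 0.3050], E[r] = 0.9160, γ^t·E[r] = 0.586240, running G = 3.058240
t=3: π = [0.3723, 0.3362, 0.2915], E[r] = 0.8659, γ^t·E[r] = 0.443341, running G = 3.501581
t=4: π = [0.3753, 0.3372, 0.2875], E[r] = 0.8507, γ^t·E[r] = 0.348430, running G = 3.850011
t=5: π = [0.3762, 0.3375, 0.2862], E[r] = 0.8461, γ^t·E[r] = 0.277253, running G = 4.127264
t=6: π = [0.3765, 0.3376, 0.2859], E[r] = 0.8447, γ^t·E[r] = 0.221444, running G = 4.348708
t=7: π = [0.3766, 0.3377, 0.2858], E[r] = 0.8443, γ^t·E[r] = 0.177069, running G = 4.525777
t=8: π = [0.3766, 0.3377, 0.2857], E[r] = 0.8442, γ^t·E[r] = 0.141635, running G = 4.667412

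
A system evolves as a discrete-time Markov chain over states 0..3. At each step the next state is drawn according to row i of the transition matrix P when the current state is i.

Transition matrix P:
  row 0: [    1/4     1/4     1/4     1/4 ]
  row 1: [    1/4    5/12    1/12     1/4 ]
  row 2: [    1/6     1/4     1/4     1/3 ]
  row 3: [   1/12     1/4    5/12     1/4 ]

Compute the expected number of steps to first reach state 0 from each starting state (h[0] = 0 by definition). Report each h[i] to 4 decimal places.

h = [0.0000, 5.3130, 5.9542, 6.4122]

First-step conditioning: h[0] = 0; for i ≠ 0, h[i] = 1 + Σ_k P[i][k]·h[k].
  h[1] = 1 + 5/12·h[1] + 1/12·h[2] + 1/4·h[3]
  h[2] = 1 + 1/4·h[1] + 1/4·h[2] + 1/3·h[3]
  h[3] = 1 + 1/4·h[1] + 5/12·h[2] + 1/4·h[3]
Solving the 3×3 linear system over states ≠ 0 gives exactly h = [0, 696/131, 780/131, 840/131] (h[0] = 0 is the target).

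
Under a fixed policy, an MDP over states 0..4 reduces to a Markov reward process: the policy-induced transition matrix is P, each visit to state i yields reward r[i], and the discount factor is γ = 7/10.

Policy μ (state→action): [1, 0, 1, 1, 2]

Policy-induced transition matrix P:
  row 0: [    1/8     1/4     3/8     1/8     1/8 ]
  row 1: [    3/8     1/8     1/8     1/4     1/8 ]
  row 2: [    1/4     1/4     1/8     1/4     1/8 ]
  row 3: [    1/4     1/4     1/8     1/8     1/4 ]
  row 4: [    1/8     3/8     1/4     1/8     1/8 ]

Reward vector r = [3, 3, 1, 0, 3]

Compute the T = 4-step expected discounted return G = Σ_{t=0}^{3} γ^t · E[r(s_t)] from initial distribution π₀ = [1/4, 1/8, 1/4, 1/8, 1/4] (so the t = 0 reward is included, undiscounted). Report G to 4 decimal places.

G = 5.2714

t=0: π = [0.2500, 0.1250, 0.2500, 0.1250, 0.2500], E[r] = 2.1250, γ^t·E[r] = 2.125000, running G = 2.125000
t=1: π = [0.2031, 0.2656, 0.2188, 0.1719, 0.1406], E[r] = 2.0469, γ^t·E[r] = 1.432813, running G = 3.557813
t=2: π = [0.2402, 0.2344, 0.1934, 0.1855, 0.1465], E[r] = 2.0566, γ^t·E[r] = 1.007754, running G = 4.565566
t=3: π = [0.2310, 0.2390, 0.2034, 0.1785, 0.1482], E[r] = 2.0579, γ^t·E[r] = 0.705846, running G = 5.271413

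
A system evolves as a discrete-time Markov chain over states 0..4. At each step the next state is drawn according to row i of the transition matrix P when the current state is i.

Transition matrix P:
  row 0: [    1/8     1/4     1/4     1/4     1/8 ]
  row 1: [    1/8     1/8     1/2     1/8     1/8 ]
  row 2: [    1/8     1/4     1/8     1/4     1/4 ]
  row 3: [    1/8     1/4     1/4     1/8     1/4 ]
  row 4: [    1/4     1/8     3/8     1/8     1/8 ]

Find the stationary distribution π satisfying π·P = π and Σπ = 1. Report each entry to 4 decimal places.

Balance equations π_j = Σ_i π_i·P[i][j]:
  π_0 = 1/8·π_0 + 1/8·π_1 + 1/8·π_2 + 1/8·π_3 + 1/4·π_4
  π_1 = 1/4·π_0 + 1/8·π_1 + 1/4·π_2 + 1/4·π_3 + 1/8·π_4
  π_2 = 1/4·π_0 + 1/2·π_1 + 1/8·π_2 + 1/4·π_3 + 3/8·π_4
  π_3 = 1/4·π_0 + 1/8·π_1 + 1/4·π_2 + 1/8·π_3 + 1/8·π_4
  normalize: π_0 + π_1 + π_2 + π_3 + π_4 = 1
Solving the linear system gives exactly π = [96/649, 131/649, 1679/5841, 1048/5841, 119/649].

π = [0.1479, 0.2018, 0.2875, 0.1794, 0.1834]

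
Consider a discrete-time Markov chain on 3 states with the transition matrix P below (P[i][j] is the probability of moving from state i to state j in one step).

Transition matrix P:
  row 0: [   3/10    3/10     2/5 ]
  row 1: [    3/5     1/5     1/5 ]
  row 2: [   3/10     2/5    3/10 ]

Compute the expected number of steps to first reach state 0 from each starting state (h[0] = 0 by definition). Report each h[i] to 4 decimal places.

h = [0.0000, 1.8750, 2.5000]

First-step conditioning: h[0] = 0; for i ≠ 0, h[i] = 1 + Σ_k P[i][k]·h[k].
  h[1] = 1 + 1/5·h[1] + 1/5·h[2]
  h[2] = 1 + 2/5·h[1] + 3/10·h[2]
Solving the 2×2 linear system over states ≠ 0 gives exactly h = [0, 15/8, 5/2] (h[0] = 0 is the target).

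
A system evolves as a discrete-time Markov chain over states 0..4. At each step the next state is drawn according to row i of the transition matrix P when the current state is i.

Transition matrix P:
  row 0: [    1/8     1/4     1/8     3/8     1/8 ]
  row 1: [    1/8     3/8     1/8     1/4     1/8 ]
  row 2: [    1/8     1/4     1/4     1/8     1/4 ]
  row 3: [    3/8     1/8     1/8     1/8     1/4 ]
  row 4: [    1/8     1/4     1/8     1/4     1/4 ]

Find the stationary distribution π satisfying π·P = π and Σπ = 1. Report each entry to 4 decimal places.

π = [0.1816, 0.2534, 0.1429, 0.2265, 0.1956]

Balance equations π_j = Σ_i π_i·P[i][j]:
  π_0 = 1/8·π_0 + 1/8·π_1 + 1/8·π_2 + 3/8·π_3 + 1/8·π_4
  π_1 = 1/4·π_0 + 3/8·π_1 + 1/4·π_2 + 1/8·π_3 + 1/4·π_4
  π_2 = 1/8·π_0 + 1/8·π_1 + 1/4·π_2 + 1/8·π_3 + 1/8·π_4
  π_3 = 3/8·π_0 + 1/4·π_1 + 1/8·π_2 + 1/8·π_3 + 1/4·π_4
  normalize: π_0 + π_1 + π_2 + π_3 + π_4 = 1
Solving the linear system gives exactly π = [89/490, 869/3430, 1/7, 111/490, 671/3430].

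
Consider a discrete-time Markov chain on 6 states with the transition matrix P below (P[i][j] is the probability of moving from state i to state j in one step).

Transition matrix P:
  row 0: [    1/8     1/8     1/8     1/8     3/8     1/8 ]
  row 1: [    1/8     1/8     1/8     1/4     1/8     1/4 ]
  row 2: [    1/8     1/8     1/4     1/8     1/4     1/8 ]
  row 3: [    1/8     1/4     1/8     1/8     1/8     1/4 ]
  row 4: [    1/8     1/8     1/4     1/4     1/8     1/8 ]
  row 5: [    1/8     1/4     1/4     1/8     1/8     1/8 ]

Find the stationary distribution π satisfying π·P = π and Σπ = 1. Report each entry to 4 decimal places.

Balance equations π_j = Σ_i π_i·P[i][j]:
  π_0 = 1/8·π_0 + 1/8·π_1 + 1/8·π_2 + 1/8·π_3 + 1/8·π_4 + 1/8·π_5
  π_1 = 1/8·π_0 + 1/8·π_1 + 1/8·π_2 + 1/4·π_3 + 1/8·π_4 + 1/4·π_5
  π_2 = 1/8·π_0 + 1/8·π_1 + 1/4·π_2 + 1/8·π_3 + 1/4·π_4 + 1/4·π_5
  π_3 = 1/8·π_0 + 1/4·π_1 + 1/8·π_2 + 1/8·π_3 + 1/4·π_4 + 1/8·π_5
  π_4 = 3/8·π_0 + 1/8·π_1 + 1/4·π_2 + 1/8·π_3 + 1/8·π_4 + 1/8·π_5
  normalize: π_0 + π_1 + π_2 + π_3 + π_4 + π_5 = 1
Solving the linear system gives exactly π = [1/8, 673/4032, 97/504, 97/576, 727/4032, 673/4032].

π = [0.1250, 0.1669, 0.1925, 0.1684, 0.1803, 0.1669]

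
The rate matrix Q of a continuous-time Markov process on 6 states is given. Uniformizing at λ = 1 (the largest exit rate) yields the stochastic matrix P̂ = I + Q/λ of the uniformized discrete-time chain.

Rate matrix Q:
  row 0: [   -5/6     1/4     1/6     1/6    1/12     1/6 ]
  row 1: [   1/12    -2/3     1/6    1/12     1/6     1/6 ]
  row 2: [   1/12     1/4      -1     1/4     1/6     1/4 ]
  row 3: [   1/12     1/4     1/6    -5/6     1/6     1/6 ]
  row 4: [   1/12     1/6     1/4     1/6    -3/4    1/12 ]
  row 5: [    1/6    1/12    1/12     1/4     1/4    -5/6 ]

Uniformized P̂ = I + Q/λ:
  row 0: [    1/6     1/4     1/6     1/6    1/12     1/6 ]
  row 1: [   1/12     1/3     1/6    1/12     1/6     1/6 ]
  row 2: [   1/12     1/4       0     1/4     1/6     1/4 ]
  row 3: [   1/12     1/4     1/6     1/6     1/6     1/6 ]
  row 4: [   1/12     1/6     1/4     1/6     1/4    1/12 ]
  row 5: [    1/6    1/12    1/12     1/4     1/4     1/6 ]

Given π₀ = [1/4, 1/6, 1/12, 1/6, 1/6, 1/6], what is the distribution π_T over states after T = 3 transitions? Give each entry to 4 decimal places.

π = [0.1060, 0.2261, 0.1446, 0.1733, 0.1869, 0.1631]

t=0: π = [0.2500, 0.1667, 0.0833, 0.1667, 0.1667, 0.1667]
t=1: π = [0.1181, 0.2222, 0.1528, 0.1736, 0.1736, 0.1597]
t=2: π = [0.1065, 0.2274, 0.1424, 0.1742, 0.1846, 0.1649]
t=3: π = [0.1060, 0.2261, 0.1446, 0.1733, 0.1869, 0.1631]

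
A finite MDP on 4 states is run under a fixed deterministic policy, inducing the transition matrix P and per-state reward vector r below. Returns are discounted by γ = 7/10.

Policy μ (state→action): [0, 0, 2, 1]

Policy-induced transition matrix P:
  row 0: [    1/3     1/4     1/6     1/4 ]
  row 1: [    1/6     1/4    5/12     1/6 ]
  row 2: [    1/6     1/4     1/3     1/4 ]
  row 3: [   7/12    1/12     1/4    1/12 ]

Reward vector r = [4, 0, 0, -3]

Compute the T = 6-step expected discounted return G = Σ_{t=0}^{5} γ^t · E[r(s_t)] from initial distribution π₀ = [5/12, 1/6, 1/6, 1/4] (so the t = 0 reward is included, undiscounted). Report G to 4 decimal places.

G = 2.2174

t=0: π = [0.4167, 0.1667, 0.1667, 0.2500], E[r] = 0.9167, γ^t·E[r] = 0.916667, running G = 0.916667
t=1: π = [0.3403, 0.2083, 0.2569, 0.1944], E[r] = 0.7778, γ^t·E[r] = 0.544444, running G = 1.461111
t=2: π = [0.3044, 0.2176, 0.2778, 0.2002], E[r] = 0.6169, γ^t·E[r] = 0.302280, running G = 1.763391
t=3: π = [0.3008, 0.2166, 0.2840, 0.1985], E[r] = 0.6078, γ^t·E[r] = 0.208486, running G = 1.971878
t=4: π = [0.2995, 0.2169, 0.2847, 0.1989], E[r] = 0.6014, γ^t·E[r] = 0.144408, running G = 2.116286
t=5: π = [0.2994, 0.2169, 0.2849, 0.1988], E[r] = 0.6014, γ^t·E[r] = 0.101085, running G = 2.217370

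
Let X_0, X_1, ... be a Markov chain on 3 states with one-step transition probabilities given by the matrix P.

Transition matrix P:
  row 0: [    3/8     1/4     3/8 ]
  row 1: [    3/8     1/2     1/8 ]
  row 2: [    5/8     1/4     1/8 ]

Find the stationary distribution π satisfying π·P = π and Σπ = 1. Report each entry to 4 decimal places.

Balance equations π_j = Σ_i π_i·P[i][j]:
  π_0 = 3/8·π_0 + 3/8·π_1 + 5/8·π_2
  π_1 = 1/4·π_0 + 1/2·π_1 + 1/4·π_2
  normalize: π_0 + π_1 + π_2 = 1
Solving the linear system gives exactly π = [13/30, 1/3, 7/30].

π = [0.4333, 0.3333, 0.2333]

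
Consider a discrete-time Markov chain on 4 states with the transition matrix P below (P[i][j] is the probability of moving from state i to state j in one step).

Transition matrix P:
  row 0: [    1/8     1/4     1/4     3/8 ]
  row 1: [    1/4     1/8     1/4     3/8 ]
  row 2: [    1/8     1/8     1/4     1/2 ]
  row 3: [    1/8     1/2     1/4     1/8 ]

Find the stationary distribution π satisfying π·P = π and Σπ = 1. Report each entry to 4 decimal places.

π = [0.1583, 0.2667, 0.2500, 0.3250]

Balance equations π_j = Σ_i π_i·P[i][j]:
  π_0 = 1/8·π_0 + 1/4·π_1 + 1/8·π_2 + 1/8·π_3
  π_1 = 1/4·π_0 + 1/8·π_1 + 1/8·π_2 + 1/2·π_3
  π_2 = 1/4·π_0 + 1/4·π_1 + 1/4·π_2 + 1/4·π_3
  normalize: π_0 + π_1 + π_2 + π_3 = 1
Solving the linear system gives exactly π = [19/120, 4/15, 1/4, 13/40].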